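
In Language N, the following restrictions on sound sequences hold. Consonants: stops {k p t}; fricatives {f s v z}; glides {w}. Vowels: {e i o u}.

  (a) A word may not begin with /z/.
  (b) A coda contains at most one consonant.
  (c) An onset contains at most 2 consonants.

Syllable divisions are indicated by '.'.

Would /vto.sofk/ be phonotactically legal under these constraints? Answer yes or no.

/vto.sofk/ — violates constraint (b): syllable 2 coda /fk/ has 2 consonants (> 1) → phonotactically illegal

no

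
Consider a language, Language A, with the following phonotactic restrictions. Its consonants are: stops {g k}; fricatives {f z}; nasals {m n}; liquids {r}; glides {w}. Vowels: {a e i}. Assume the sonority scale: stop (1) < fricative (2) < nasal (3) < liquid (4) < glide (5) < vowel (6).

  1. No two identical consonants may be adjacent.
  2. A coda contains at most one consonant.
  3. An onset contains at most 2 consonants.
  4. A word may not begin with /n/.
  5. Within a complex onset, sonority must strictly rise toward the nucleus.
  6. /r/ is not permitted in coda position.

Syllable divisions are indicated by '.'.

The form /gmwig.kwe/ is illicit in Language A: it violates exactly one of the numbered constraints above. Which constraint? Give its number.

/gmwig.kwe/: syllable 1 onset /gmw/ has 3 consonants (> 2).
This is a violation of constraint 3: "An onset contains at most 2 consonants."
The remaining constraints (1, 2, 4, 5, 6) are satisfied.

3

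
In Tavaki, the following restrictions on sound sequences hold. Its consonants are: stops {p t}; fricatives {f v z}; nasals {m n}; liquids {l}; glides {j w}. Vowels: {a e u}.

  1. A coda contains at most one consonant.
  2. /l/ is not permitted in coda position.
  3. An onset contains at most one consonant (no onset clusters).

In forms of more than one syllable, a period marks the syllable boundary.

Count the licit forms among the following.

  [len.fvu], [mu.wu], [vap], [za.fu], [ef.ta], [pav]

5

[len.fvu] — violates constraint 3: syllable 2 onset /fv/ has 2 consonants (> 1) → illicit
[mu.wu] — σ1 onset /m/, coda /∅/ ok; σ2 onset /w/, coda /∅/ ok → licit
[vap] — σ1 onset /v/, coda /p/ ok → licit
[za.fu] — σ1 onset /z/, coda /∅/ ok; σ2 onset /f/, coda /∅/ ok → licit
[ef.ta] — σ1 onset /∅/, coda /f/ ok; σ2 onset /t/, coda /∅/ ok → licit
[pav] — σ1 onset /p/, coda /v/ ok → licit
Licit: [mu.wu], [vap], [za.fu], [ef.ta], [pav] → 5.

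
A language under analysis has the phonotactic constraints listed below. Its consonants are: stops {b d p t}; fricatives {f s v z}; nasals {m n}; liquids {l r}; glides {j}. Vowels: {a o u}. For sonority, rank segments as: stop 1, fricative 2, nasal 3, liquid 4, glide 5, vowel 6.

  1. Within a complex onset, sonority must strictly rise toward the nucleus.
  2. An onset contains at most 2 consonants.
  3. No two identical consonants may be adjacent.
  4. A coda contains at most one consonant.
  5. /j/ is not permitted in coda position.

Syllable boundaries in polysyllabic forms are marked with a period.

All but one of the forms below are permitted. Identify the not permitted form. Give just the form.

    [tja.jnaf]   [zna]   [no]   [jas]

[tja.jnaf] — violates constraint 1: syllable 2 onset /jn/: /j/ (glide, 5) → /n/ (nasal, 3) does not rise → not permitted
[zna] — σ1 onset /zn/ (2→3 rises), coda /∅/ ok → permitted
[no] — σ1 onset /n/, coda /∅/ ok → permitted
[jas] — σ1 onset /j/, coda /s/ ok → permitted

[tja.jnaf]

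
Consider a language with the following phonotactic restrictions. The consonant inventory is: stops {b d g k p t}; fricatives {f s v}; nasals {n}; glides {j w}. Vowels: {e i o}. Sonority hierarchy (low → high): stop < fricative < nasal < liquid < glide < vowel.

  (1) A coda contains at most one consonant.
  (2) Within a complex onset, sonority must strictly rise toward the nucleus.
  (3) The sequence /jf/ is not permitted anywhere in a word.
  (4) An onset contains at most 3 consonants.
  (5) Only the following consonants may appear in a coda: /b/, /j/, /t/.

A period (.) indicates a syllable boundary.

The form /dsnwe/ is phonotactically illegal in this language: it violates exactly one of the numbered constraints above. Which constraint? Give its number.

/dsnwe/: syllable 1 onset /dsnw/ has 4 consonants (> 3).
This is a violation of constraint 4: "An onset contains at most 3 consonants."
The remaining constraints (1, 2, 3, 5) are satisfied.

4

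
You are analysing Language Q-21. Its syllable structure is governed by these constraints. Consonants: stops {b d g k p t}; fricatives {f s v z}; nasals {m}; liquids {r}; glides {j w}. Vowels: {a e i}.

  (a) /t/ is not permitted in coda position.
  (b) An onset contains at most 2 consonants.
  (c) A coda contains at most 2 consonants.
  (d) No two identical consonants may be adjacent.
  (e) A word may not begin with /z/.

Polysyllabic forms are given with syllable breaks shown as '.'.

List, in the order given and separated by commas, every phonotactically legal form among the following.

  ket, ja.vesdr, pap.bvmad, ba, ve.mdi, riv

ba, ve.mdi, riv

ket — violates constraint (a): syllable 1 coda contains /t/ → phonotactically illegal
ja.vesdr — violates constraint (c): syllable 2 coda /sdr/ has 3 consonants (> 2) → phonotactically illegal
pap.bvmad — violates constraint (b): syllable 2 onset /bvm/ has 3 consonants (> 2) → phonotactically illegal
ba — σ1 onset /b/, coda /∅/ ok → phonotactically legal
ve.mdi — σ1 onset /v/, coda /∅/ ok; σ2 onset /md/ (2C), coda /∅/ ok → phonotactically legal
riv — σ1 onset /r/, coda /v/ ok → phonotactically legal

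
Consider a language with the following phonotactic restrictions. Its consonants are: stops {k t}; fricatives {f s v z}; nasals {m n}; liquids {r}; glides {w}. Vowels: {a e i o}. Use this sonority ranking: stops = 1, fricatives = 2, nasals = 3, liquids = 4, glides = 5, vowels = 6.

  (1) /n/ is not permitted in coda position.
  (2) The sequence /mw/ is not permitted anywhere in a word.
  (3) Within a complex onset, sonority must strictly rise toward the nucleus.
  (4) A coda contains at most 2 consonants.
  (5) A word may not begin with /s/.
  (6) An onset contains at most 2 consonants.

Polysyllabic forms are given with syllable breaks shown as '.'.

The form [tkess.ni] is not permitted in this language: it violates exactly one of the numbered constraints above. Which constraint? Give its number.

[tkess.ni]: syllable 1 onset /tk/: /t/ (stop, 1) → /k/ (stop, 1) does not rise.
This is a violation of constraint 3: "Within a complex onset, sonority must strictly rise toward the nucleus."
The remaining constraints (1, 2, 4, 5, 6) are satisfied.

3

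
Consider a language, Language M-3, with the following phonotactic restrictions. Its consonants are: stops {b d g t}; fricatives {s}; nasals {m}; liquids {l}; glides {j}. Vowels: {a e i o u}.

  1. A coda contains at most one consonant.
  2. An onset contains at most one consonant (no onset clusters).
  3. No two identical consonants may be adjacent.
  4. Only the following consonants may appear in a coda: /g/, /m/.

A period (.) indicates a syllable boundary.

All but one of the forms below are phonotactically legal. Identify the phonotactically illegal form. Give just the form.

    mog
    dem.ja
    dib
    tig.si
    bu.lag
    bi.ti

mog — σ1 onset /m/, coda /g/ ok → phonotactically legal
dem.ja — σ1 onset /d/, coda /m/ ok; σ2 onset /j/, coda /∅/ ok → phonotactically legal
dib — violates constraint 4: syllable 1 coda contains /b/, which is not a licensed coda consonant → phonotactically illegal
tig.si — σ1 onset /t/, coda /g/ ok; σ2 onset /s/, coda /∅/ ok → phonotactically legal
bu.lag — σ1 onset /b/, coda /∅/ ok; σ2 onset /l/, coda /g/ ok → phonotactically legal
bi.ti — σ1 onset /b/, coda /∅/ ok; σ2 onset /t/, coda /∅/ ok → phonotactically legal

dib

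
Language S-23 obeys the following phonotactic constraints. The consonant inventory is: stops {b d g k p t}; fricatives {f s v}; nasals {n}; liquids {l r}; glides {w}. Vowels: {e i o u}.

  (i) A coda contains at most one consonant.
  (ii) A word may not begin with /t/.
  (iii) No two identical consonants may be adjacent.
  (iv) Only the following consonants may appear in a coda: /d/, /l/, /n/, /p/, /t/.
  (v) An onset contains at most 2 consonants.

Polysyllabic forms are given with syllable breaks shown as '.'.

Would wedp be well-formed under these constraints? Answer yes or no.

no

wedp — violates constraint (i): syllable 1 coda /dp/ has 2 consonants (> 1) → ill-formed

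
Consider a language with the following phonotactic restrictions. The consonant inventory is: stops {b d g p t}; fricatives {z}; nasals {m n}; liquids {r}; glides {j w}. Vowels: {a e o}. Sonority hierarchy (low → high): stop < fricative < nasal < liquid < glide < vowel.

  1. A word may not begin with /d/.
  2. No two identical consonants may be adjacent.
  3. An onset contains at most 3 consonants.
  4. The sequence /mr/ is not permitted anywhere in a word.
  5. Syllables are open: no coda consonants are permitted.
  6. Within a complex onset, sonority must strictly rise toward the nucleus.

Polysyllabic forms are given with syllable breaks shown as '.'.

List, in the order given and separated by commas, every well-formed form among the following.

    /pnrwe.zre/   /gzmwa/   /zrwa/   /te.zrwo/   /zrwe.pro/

/zrwa/, /te.zrwo/, /zrwe.pro/

/pnrwe.zre/ — violates constraint 3: syllable 1 onset /pnrw/ has 4 consonants (> 3) → ill-formed
/gzmwa/ — violates constraint 3: syllable 1 onset /gzmw/ has 4 consonants (> 3) → ill-formed
/zrwa/ — σ1 onset /zrw/ (2→4→5 rises), coda /∅/ ok → well-formed
/te.zrwo/ — σ1 onset /t/, coda /∅/ ok; σ2 onset /zrw/ (2→4→5 rises), coda /∅/ ok → well-formed
/zrwe.pro/ — σ1 onset /zrw/ (2→4→5 rises), coda /∅/ ok; σ2 onset /pr/ (1→4 rises), coda /∅/ ok → well-formed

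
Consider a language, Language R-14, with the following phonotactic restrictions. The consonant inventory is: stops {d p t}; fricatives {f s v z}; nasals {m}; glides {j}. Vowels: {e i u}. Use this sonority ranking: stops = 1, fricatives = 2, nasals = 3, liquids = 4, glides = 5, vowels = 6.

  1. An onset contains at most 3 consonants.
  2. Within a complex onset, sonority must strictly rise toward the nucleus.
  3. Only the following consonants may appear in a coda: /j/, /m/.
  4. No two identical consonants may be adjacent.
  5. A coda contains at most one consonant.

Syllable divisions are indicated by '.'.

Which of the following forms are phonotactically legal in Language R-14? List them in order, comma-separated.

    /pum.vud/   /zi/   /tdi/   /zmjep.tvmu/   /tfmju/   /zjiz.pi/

/zi/

/pum.vud/ — violates constraint 3: syllable 2 coda contains /d/, which is not a licensed coda consonant → phonotactically illegal
/zi/ — σ1 onset /z/, coda /∅/ ok → phonotactically legal
/tdi/ — violates constraint 2: syllable 1 onset /td/: /t/ (stop, 1) → /d/ (stop, 1) does not rise → phonotactically illegal
/zmjep.tvmu/ — violates constraint 3: syllable 1 coda contains /p/, which is not a licensed coda consonant → phonotactically illegal
/tfmju/ — violates constraint 1: syllable 1 onset /tfmj/ has 4 consonants (> 3) → phonotactically illegal
/zjiz.pi/ — violates constraint 3: syllable 1 coda contains /z/, which is not a licensed coda consonant → phonotactically illegal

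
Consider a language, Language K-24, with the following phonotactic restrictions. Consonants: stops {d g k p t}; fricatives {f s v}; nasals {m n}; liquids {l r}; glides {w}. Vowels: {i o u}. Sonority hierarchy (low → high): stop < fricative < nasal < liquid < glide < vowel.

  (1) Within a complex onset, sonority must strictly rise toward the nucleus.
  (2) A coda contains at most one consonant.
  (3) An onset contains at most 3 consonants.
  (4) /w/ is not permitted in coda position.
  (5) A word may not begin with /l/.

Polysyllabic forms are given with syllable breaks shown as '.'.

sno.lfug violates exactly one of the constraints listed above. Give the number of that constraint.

sno.lfug: syllable 2 onset /lf/: /l/ (liquid, 4) → /f/ (fricative, 2) does not rise.
This is a violation of constraint 1: "Within a complex onset, sonority must strictly rise toward the nucleus."
The remaining constraints (2, 3, 4, 5) are satisfied.

1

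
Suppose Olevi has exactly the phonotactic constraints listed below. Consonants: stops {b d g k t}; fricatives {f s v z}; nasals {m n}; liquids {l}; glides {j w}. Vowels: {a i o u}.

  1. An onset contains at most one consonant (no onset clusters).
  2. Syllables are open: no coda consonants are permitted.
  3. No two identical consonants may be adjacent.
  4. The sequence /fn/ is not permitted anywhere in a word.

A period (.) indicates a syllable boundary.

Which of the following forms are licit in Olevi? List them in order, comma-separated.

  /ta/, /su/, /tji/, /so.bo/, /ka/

/ta/ — σ1 onset /t/, coda /∅/ ok → licit
/su/ — σ1 onset /s/, coda /∅/ ok → licit
/tji/ — violates constraint 1: syllable 1 onset /tj/ has 2 consonants (> 1) → illicit
/so.bo/ — σ1 onset /s/, coda /∅/ ok; σ2 onset /b/, coda /∅/ ok → licit
/ka/ — σ1 onset /k/, coda /∅/ ok → licit

/ta/, /su/, /so.bo/, /ka/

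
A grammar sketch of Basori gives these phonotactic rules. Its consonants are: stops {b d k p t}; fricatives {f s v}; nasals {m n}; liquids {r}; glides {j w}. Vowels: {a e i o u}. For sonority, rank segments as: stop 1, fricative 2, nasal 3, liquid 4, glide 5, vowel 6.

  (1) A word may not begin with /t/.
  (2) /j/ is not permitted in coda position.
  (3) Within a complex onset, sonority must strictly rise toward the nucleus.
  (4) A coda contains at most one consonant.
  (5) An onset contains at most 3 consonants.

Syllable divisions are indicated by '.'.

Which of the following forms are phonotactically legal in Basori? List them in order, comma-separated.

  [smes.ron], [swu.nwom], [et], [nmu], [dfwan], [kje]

[smes.ron] — σ1 onset /sm/ (2→3 rises), coda /s/ ok; σ2 onset /r/, coda /n/ ok → phonotactically legal
[swu.nwom] — σ1 onset /sw/ (2→5 rises), coda /∅/ ok; σ2 onset /nw/ (3→5 rises), coda /m/ ok → phonotactically legal
[et] — σ1 onset /∅/, coda /t/ ok → phonotactically legal
[nmu] — violates constraint 3: syllable 1 onset /nm/: /n/ (nasal, 3) → /m/ (nasal, 3) does not rise → phonotactically illegal
[dfwan] — σ1 onset /dfw/ (1→2→5 rises), coda /n/ ok → phonotactically legal
[kje] — σ1 onset /kj/ (1→5 rises), coda /∅/ ok → phonotactically legal

[smes.ron], [swu.nwom], [et], [dfwan], [kje]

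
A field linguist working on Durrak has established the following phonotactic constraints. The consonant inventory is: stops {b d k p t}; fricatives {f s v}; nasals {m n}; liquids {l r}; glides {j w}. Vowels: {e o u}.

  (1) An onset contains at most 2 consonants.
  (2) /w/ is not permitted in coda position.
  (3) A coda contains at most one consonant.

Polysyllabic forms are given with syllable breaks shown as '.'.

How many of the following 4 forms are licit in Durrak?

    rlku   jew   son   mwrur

rlku — violates constraint 1: syllable 1 onset /rlk/ has 3 consonants (> 2) → illicit
jew — violates constraint 2: syllable 1 coda contains /w/ → illicit
son — σ1 onset /s/, coda /n/ ok → licit
mwrur — violates constraint 1: syllable 1 onset /mwr/ has 3 consonants (> 2) → illicit
Licit: son → 1.

1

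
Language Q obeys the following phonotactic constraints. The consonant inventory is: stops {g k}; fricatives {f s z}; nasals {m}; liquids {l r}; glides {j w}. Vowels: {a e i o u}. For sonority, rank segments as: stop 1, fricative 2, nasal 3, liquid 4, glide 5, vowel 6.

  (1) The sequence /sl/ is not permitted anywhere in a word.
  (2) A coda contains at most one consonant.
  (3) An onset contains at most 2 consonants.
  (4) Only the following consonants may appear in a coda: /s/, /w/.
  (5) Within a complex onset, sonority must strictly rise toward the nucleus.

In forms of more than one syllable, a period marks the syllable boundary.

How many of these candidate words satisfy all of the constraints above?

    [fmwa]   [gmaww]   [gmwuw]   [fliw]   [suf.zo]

[fmwa] — violates constraint 3: syllable 1 onset /fmw/ has 3 consonants (> 2) → illicit
[gmaww] — violates constraint 2: syllable 1 coda /ww/ has 2 consonants (> 1) → illicit
[gmwuw] — violates constraint 3: syllable 1 onset /gmw/ has 3 consonants (> 2) → illicit
[fliw] — σ1 onset /fl/ (2→4 rises), coda /w/ ok → licit
[suf.zo] — violates constraint 4: syllable 1 coda contains /f/, which is not a licensed coda consonant → illicit
Licit: [fliw] → 1.

1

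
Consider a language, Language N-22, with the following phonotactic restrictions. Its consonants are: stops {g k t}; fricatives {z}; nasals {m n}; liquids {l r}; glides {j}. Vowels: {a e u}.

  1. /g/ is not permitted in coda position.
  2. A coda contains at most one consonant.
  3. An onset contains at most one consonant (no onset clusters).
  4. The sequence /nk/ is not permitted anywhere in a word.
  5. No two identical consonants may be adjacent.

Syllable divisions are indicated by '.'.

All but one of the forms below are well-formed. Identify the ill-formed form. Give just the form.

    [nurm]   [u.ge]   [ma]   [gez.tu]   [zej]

[nurm] — violates constraint 2: syllable 1 coda /rm/ has 2 consonants (> 1) → ill-formed
[u.ge] — σ1 onset /∅/, coda /∅/ ok; σ2 onset /g/, coda /∅/ ok → well-formed
[ma] — σ1 onset /m/, coda /∅/ ok → well-formed
[gez.tu] — σ1 onset /g/, coda /z/ ok; σ2 onset /t/, coda /∅/ ok → well-formed
[zej] — σ1 onset /z/, coda /j/ ok → well-formed

[nurm]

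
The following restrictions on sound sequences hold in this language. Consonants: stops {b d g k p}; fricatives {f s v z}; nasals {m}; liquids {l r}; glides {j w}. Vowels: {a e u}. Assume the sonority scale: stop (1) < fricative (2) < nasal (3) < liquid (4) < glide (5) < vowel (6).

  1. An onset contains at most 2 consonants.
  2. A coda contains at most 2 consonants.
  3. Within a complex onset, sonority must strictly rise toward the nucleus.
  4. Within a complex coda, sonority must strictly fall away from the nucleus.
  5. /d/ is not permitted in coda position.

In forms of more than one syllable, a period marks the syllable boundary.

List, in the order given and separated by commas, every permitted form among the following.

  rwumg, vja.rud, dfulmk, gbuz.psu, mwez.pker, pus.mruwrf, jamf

rwumg, jamf

rwumg — σ1 onset /rw/ (4→5 rises), coda /mg/ (3→1 falls) ok → permitted
vja.rud — violates constraint 5: syllable 2 coda contains /d/ → not permitted
dfulmk — violates constraint 2: syllable 1 coda /lmk/ has 3 consonants (> 2) → not permitted
gbuz.psu — violates constraint 3: syllable 1 onset /gb/: /g/ (stop, 1) → /b/ (stop, 1) does not rise → not permitted
mwez.pker — violates constraint 3: syllable 2 onset /pk/: /p/ (stop, 1) → /k/ (stop, 1) does not rise → not permitted
pus.mruwrf — violates constraint 2: syllable 2 coda /wrf/ has 3 consonants (> 2) → not permitted
jamf — σ1 onset /j/, coda /mf/ (3→2 falls) ok → permitted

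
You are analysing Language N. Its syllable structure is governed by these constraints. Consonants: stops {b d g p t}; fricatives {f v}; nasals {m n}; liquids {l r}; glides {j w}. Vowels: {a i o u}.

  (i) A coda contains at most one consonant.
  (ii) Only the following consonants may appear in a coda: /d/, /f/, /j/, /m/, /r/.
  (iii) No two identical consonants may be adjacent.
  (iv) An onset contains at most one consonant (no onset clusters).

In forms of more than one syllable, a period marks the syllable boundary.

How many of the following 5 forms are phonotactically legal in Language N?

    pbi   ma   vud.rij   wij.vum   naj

4

pbi — violates constraint (iv): syllable 1 onset /pb/ has 2 consonants (> 1) → phonotactically illegal
ma — σ1 onset /m/, coda /∅/ ok → phonotactically legal
vud.rij — σ1 onset /v/, coda /d/ ok; σ2 onset /r/, coda /j/ ok → phonotactically legal
wij.vum — σ1 onset /w/, coda /j/ ok; σ2 onset /v/, coda /m/ ok → phonotactically legal
naj — σ1 onset /n/, coda /j/ ok → phonotactically legal
Phonotactically legal: ma, vud.rij, wij.vum, naj → 4.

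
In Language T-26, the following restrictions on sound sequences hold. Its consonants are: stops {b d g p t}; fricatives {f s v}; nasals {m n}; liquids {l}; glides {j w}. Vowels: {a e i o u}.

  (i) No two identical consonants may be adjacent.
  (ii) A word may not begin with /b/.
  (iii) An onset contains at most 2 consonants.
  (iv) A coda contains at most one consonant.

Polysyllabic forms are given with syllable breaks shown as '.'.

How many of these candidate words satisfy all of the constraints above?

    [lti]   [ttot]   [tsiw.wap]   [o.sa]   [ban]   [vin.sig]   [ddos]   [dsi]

[lti] — σ1 onset /lt/ (2C), coda /∅/ ok → phonotactically legal
[ttot] — violates constraint (i): adjacent identical consonants /tt/ → phonotactically illegal
[tsiw.wap] — violates constraint (i): adjacent identical consonants /ww/ → phonotactically illegal
[o.sa] — σ1 onset /∅/, coda /∅/ ok; σ2 onset /s/, coda /∅/ ok → phonotactically legal
[ban] — violates constraint (ii): word begins with /b/ → phonotactically illegal
[vin.sig] — σ1 onset /v/, coda /n/ ok; σ2 onset /s/, coda /g/ ok → phonotactically legal
[ddos] — violates constraint (i): adjacent identical consonants /dd/ → phonotactically illegal
[dsi] — σ1 onset /ds/ (2C), coda /∅/ ok → phonotactically legal
Phonotactically legal: [lti], [o.sa], [vin.sig], [dsi] → 4.

4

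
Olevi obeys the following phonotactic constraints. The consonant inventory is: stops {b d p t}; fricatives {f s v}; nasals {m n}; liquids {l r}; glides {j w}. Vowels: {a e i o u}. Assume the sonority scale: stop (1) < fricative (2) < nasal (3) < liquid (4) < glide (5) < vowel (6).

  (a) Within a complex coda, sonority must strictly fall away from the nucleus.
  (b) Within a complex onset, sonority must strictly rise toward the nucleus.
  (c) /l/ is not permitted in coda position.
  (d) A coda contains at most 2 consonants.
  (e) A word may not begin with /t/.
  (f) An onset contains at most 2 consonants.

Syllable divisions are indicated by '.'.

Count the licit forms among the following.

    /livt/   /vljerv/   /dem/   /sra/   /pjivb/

4

/livt/ — σ1 onset /l/, coda /vt/ (2→1 falls) ok → licit
/vljerv/ — violates constraint (f): syllable 1 onset /vlj/ has 3 consonants (> 2) → illicit
/dem/ — σ1 onset /d/, coda /m/ ok → licit
/sra/ — σ1 onset /sr/ (2→4 rises), coda /∅/ ok → licit
/pjivb/ — σ1 onset /pj/ (1→5 rises), coda /vb/ (2→1 falls) ok → licit
Licit: /livt/, /dem/, /sra/, /pjivb/ → 4.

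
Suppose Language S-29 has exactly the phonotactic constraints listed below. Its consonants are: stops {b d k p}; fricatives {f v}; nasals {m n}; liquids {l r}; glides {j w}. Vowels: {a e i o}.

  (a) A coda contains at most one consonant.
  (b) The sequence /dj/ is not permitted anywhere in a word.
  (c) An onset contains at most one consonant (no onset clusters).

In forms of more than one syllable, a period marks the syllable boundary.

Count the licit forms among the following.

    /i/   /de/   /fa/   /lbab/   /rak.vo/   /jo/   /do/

6

/i/ — σ1 onset /∅/, coda /∅/ ok → licit
/de/ — σ1 onset /d/, coda /∅/ ok → licit
/fa/ — σ1 onset /f/, coda /∅/ ok → licit
/lbab/ — violates constraint (c): syllable 1 onset /lb/ has 2 consonants (> 1) → illicit
/rak.vo/ — σ1 onset /r/, coda /k/ ok; σ2 onset /v/, coda /∅/ ok → licit
/jo/ — σ1 onset /j/, coda /∅/ ok → licit
/do/ — σ1 onset /d/, coda /∅/ ok → licit
Licit: /i/, /de/, /fa/, /rak.vo/, /jo/, /do/ → 6.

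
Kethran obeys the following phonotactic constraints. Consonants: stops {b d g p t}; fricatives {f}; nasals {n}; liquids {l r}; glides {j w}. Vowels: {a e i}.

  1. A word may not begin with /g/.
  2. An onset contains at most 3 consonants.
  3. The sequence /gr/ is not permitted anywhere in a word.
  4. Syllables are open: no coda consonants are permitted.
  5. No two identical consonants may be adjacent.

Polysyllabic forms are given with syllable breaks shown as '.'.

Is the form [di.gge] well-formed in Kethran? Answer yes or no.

[di.gge] — violates constraint 5: adjacent identical consonants /gg/ → ill-formed

no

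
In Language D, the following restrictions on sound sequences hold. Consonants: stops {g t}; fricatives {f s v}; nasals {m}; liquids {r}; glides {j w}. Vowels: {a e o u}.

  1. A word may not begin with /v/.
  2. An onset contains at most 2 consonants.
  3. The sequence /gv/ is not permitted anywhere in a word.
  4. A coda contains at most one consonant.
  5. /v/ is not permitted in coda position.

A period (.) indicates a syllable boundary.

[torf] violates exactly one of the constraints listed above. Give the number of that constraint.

4

[torf]: syllable 1 coda /rf/ has 2 consonants (> 1).
This is a violation of constraint 4: "A coda contains at most one consonant."
The remaining constraints (1, 2, 3, 5) are satisfied.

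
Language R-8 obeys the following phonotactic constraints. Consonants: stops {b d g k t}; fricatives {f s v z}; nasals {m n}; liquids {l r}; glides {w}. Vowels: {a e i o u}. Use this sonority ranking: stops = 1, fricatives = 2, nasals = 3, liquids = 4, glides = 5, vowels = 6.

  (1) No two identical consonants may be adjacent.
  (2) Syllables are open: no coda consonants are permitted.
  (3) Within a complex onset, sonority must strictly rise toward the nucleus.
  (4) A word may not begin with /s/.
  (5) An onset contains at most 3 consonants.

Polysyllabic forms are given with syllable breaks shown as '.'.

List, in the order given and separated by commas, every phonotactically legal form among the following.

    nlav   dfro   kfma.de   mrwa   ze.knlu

nlav — violates constraint 2: syllable 1 coda /v/ has 1 consonant (> 0) → phonotactically illegal
dfro — σ1 onset /dfr/ (1→2→4 rises), coda /∅/ ok → phonotactically legal
kfma.de — σ1 onset /kfm/ (1→2→3 rises), coda /∅/ ok; σ2 onset /d/, coda /∅/ ok → phonotactically legal
mrwa — σ1 onset /mrw/ (3→4→5 rises), coda /∅/ ok → phonotactically legal
ze.knlu — σ1 onset /z/, coda /∅/ ok; σ2 onset /knl/ (1→3→4 rises), coda /∅/ ok → phonotactically legal

dfro, kfma.de, mrwa, ze.knlu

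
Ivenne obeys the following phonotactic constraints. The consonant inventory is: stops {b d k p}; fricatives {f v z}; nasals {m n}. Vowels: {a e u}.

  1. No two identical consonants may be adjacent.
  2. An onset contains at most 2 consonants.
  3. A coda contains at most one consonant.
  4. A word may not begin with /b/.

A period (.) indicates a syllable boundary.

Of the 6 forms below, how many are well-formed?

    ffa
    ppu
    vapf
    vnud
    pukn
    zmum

2

ffa — violates constraint 1: adjacent identical consonants /ff/ → ill-formed
ppu — violates constraint 1: adjacent identical consonants /pp/ → ill-formed
vapf — violates constraint 3: syllable 1 coda /pf/ has 2 consonants (> 1) → ill-formed
vnud — σ1 onset /vn/ (2C), coda /d/ ok → well-formed
pukn — violates constraint 3: syllable 1 coda /kn/ has 2 consonants (> 1) → ill-formed
zmum — σ1 onset /zm/ (2C), coda /m/ ok → well-formed
Well-formed: vnud, zmum → 2.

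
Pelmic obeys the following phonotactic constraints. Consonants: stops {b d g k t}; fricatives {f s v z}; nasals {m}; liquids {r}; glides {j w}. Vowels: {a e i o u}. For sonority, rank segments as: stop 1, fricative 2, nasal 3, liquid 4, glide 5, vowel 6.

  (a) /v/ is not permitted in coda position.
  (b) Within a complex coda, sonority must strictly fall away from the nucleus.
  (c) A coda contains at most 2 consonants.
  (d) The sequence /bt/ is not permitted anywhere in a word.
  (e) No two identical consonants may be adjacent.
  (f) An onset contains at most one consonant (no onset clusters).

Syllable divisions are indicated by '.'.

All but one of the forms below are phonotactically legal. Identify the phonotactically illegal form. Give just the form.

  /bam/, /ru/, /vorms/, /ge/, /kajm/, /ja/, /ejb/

/vorms/

/bam/ — σ1 onset /b/, coda /m/ ok → phonotactically legal
/ru/ — σ1 onset /r/, coda /∅/ ok → phonotactically legal
/vorms/ — violates constraint (c): syllable 1 coda /rms/ has 3 consonants (> 2) → phonotactically illegal
/ge/ — σ1 onset /g/, coda /∅/ ok → phonotactically legal
/kajm/ — σ1 onset /k/, coda /jm/ (5→3 falls) ok → phonotactically legal
/ja/ — σ1 onset /j/, coda /∅/ ok → phonotactically legal
/ejb/ — σ1 onset /∅/, coda /jb/ (5→1 falls) ok → phonotactically legal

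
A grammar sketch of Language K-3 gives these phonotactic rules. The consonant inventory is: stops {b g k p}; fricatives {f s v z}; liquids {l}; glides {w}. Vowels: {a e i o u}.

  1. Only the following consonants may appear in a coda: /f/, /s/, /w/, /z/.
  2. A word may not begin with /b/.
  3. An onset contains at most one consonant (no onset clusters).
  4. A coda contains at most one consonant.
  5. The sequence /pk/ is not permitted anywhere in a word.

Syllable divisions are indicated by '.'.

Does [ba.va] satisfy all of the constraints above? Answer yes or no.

no

[ba.va] — violates constraint 2: word begins with /b/ → not permitted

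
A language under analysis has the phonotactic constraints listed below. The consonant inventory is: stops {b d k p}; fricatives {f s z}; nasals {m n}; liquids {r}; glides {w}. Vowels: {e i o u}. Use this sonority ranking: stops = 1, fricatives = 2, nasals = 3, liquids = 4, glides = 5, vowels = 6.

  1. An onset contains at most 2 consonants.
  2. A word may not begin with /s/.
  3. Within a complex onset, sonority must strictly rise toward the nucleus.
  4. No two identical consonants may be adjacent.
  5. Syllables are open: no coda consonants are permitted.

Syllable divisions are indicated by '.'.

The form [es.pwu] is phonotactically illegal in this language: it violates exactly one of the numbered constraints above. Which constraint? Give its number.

[es.pwu]: syllable 1 coda /s/ has 1 consonant (> 0).
This is a violation of constraint 5: "Syllables are open: no coda consonants are permitted."
The remaining constraints (1, 2, 3, 4) are satisfied.

5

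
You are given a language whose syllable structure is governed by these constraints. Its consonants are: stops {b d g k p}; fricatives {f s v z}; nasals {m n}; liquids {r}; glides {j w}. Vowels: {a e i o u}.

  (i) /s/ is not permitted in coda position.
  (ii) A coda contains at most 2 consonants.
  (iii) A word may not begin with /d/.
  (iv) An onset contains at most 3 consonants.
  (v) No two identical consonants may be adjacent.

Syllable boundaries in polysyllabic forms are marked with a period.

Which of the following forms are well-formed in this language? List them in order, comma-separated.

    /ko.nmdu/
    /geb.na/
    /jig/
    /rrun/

/ko.nmdu/, /geb.na/, /jig/

/ko.nmdu/ — σ1 onset /k/, coda /∅/ ok; σ2 onset /nmd/ (3C), coda /∅/ ok → well-formed
/geb.na/ — σ1 onset /g/, coda /b/ ok; σ2 onset /n/, coda /∅/ ok → well-formed
/jig/ — σ1 onset /j/, coda /g/ ok → well-formed
/rrun/ — violates constraint (v): adjacent identical consonants /rr/ → ill-formed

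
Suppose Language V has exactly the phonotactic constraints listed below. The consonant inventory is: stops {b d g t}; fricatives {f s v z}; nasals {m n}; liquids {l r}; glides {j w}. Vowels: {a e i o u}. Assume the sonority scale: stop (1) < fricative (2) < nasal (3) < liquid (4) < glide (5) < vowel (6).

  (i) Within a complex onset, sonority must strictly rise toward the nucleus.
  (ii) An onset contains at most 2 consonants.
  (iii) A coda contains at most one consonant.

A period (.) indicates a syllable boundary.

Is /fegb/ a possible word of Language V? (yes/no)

/fegb/ — violates constraint (iii): syllable 1 coda /gb/ has 2 consonants (> 1) → illicit

no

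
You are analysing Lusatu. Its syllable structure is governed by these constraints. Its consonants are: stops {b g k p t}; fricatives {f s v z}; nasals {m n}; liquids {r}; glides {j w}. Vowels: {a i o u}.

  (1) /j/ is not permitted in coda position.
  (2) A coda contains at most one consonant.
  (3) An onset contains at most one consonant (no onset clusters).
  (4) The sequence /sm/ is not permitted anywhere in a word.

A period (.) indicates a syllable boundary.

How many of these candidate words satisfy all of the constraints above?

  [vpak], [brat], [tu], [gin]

2

[vpak] — violates constraint 3: syllable 1 onset /vp/ has 2 consonants (> 1) → phonotactically illegal
[brat] — violates constraint 3: syllable 1 onset /br/ has 2 consonants (> 1) → phonotactically illegal
[tu] — σ1 onset /t/, coda /∅/ ok → phonotactically legal
[gin] — σ1 onset /g/, coda /n/ ok → phonotactically legal
Phonotactically legal: [tu], [gin] → 2.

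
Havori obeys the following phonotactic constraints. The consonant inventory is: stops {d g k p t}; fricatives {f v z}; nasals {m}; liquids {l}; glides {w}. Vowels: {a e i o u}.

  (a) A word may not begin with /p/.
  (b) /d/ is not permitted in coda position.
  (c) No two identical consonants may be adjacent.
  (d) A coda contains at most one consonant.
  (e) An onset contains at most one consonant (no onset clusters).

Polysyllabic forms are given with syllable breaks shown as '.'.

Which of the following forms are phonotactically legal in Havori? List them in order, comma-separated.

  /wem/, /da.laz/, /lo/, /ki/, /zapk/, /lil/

/wem/, /da.laz/, /lo/, /ki/, /lil/

/wem/ — σ1 onset /w/, coda /m/ ok → phonotactically legal
/da.laz/ — σ1 onset /d/, coda /∅/ ok; σ2 onset /l/, coda /z/ ok → phonotactically legal
/lo/ — σ1 onset /l/, coda /∅/ ok → phonotactically legal
/ki/ — σ1 onset /k/, coda /∅/ ok → phonotactically legal
/zapk/ — violates constraint (d): syllable 1 coda /pk/ has 2 consonants (> 1) → phonotactically illegal
/lil/ — σ1 onset /l/, coda /l/ ok → phonotactically legal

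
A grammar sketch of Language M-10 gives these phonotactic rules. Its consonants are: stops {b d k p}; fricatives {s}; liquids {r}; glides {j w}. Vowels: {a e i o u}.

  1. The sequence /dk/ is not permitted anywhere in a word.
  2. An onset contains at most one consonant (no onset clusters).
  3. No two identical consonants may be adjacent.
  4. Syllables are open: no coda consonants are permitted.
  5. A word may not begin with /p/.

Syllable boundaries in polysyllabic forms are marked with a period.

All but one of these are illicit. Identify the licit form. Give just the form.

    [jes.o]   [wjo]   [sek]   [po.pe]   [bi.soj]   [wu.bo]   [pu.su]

[jes.o] — violates constraint 4: syllable 1 coda /s/ has 1 consonant (> 0) → illicit
[wjo] — violates constraint 2: syllable 1 onset /wj/ has 2 consonants (> 1) → illicit
[sek] — violates constraint 4: syllable 1 coda /k/ has 1 consonant (> 0) → illicit
[po.pe] — violates constraint 5: word begins with /p/ → illicit
[bi.soj] — violates constraint 4: syllable 2 coda /j/ has 1 consonant (> 0) → illicit
[wu.bo] — σ1 onset /w/, coda /∅/ ok; σ2 onset /b/, coda /∅/ ok → licit
[pu.su] — violates constraint 5: word begins with /p/ → illicit

[wu.bo]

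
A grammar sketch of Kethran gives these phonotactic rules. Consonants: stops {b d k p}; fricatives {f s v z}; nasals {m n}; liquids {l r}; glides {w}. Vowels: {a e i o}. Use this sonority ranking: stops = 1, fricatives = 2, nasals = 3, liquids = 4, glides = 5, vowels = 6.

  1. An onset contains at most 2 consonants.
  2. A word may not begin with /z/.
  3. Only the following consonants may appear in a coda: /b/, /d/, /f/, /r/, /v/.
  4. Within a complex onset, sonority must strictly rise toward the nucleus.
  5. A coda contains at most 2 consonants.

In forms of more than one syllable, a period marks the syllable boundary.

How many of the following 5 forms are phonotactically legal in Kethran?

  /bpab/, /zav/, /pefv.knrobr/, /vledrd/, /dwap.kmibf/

/bpab/ — violates constraint 4: syllable 1 onset /bp/: /b/ (stop, 1) → /p/ (stop, 1) does not rise → phonotactically illegal
/zav/ — violates constraint 2: word begins with /z/ → phonotactically illegal
/pefv.knrobr/ — violates constraint 1: syllable 2 onset /knr/ has 3 consonants (> 2) → phonotactically illegal
/vledrd/ — violates constraint 5: syllable 1 coda /drd/ has 3 consonants (> 2) → phonotactically illegal
/dwap.kmibf/ — violates constraint 3: syllable 1 coda contains /p/, which is not a licensed coda consonant → phonotactically illegal
No form is phonotactically legal → 0.

0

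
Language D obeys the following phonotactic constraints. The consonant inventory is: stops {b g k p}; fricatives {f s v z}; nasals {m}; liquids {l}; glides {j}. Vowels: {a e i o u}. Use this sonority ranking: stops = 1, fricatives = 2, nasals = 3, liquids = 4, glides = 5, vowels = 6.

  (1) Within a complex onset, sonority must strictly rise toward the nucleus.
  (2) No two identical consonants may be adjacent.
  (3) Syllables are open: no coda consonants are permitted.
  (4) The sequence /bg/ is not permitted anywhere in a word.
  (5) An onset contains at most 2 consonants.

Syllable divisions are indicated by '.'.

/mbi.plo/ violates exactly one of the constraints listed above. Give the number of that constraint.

1

/mbi.plo/: syllable 1 onset /mb/: /m/ (nasal, 3) → /b/ (stop, 1) does not rise.
This is a violation of constraint 1: "Within a complex onset, sonority must strictly rise toward the nucleus."
The remaining constraints (2, 3, 4, 5) are satisfied.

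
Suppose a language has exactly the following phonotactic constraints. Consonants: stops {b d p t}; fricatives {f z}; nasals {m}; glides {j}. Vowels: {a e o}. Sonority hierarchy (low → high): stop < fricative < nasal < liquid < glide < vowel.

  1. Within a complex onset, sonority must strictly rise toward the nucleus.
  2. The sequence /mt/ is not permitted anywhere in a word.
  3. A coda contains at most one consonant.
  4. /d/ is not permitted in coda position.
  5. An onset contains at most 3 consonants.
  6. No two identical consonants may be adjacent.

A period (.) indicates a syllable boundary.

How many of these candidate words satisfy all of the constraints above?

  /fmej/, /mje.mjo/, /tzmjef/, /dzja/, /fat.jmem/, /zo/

/fmej/ — σ1 onset /fm/ (2→3 rises), coda /j/ ok → well-formed
/mje.mjo/ — σ1 onset /mj/ (3→5 rises), coda /∅/ ok; σ2 onset /mj/ (3→5 rises), coda /∅/ ok → well-formed
/tzmjef/ — violates constraint 5: syllable 1 onset /tzmj/ has 4 consonants (> 3) → ill-formed
/dzja/ — σ1 onset /dzj/ (1→2→5 rises), coda /∅/ ok → well-formed
/fat.jmem/ — violates constraint 1: syllable 2 onset /jm/: /j/ (glide, 5) → /m/ (nasal, 3) does not rise → ill-formed
/zo/ — σ1 onset /z/, coda /∅/ ok → well-formed
Well-formed: /fmej/, /mje.mjo/, /dzja/, /zo/ → 4.

4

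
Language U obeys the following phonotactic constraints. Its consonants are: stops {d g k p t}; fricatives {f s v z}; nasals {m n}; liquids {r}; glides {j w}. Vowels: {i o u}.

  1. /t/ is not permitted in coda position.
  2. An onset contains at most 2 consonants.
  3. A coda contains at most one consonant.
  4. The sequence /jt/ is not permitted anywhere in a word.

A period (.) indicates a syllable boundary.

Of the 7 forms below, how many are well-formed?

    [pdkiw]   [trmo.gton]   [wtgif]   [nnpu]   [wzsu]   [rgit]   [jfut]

0

[pdkiw] — violates constraint 2: syllable 1 onset /pdk/ has 3 consonants (> 2) → ill-formed
[trmo.gton] — violates constraint 2: syllable 1 onset /trm/ has 3 consonants (> 2) → ill-formed
[wtgif] — violates constraint 2: syllable 1 onset /wtg/ has 3 consonants (> 2) → ill-formed
[nnpu] — violates constraint 2: syllable 1 onset /nnp/ has 3 consonants (> 2) → ill-formed
[wzsu] — violates constraint 2: syllable 1 onset /wzs/ has 3 consonants (> 2) → ill-formed
[rgit] — violates constraint 1: syllable 1 coda contains /t/ → ill-formed
[jfut] — violates constraint 1: syllable 1 coda contains /t/ → ill-formed
No form is well-formed → 0.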